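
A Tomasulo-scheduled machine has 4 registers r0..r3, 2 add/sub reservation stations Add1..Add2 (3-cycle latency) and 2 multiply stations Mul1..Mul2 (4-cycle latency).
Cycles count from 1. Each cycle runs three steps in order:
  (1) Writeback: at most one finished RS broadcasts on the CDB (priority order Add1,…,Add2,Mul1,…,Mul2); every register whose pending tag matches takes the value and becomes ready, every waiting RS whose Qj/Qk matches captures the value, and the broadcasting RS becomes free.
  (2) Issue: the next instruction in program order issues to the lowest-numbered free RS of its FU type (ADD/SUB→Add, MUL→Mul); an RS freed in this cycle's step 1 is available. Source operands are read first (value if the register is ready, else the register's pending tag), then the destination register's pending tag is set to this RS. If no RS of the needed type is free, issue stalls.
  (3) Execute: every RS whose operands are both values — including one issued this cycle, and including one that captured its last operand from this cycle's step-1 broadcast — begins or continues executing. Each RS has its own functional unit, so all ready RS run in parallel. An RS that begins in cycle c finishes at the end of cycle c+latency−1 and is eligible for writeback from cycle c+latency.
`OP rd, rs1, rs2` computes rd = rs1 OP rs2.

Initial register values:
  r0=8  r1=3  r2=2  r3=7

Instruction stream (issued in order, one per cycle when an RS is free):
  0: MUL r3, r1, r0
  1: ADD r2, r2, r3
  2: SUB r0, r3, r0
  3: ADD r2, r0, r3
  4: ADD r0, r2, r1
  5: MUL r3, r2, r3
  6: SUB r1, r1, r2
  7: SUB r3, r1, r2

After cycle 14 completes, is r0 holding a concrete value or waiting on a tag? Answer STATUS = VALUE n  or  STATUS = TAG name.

cycle 1: issue MUL r3<-Mul1 // r0:8,r1:3,r2:2,r3:Mul1
cycle 2: issue ADD r2<-Add1 // r0:8,r1:3,r2:Add1,r3:Mul1
cycle 3: issue SUB r0<-Add2 // r0:Add2,r1:3,r2:Add1,r3:Mul1
cycle 4: stall // r0:Add2,r1:3,r2:Add1,r3:Mul1
cycle 5: CDB Mul1=24; stall // r0:Add2,r1:3,r2:Add1,r3:24
cycle 6: stall // r0:Add2,r1:3,r2:Add1,r3:24
cycle 7: stall // r0:Add2,r1:3,r2:Add1,r3:24
cycle 8: CDB Add1=26; issue ADD r2<-Add1 // r0:Add2,r1:3,r2:Add1,r3:24
cycle 9: CDB Add2=16; issue ADD r0<-Add2 // r0:Add2,r1:3,r2:Add1,r3:24
cycle 10: issue MUL r3<-Mul1 // r0:Add2,r1:3,r2:Add1,r3:Mul1
cycle 11: stall // r0:Add2,r1:3,r2:Add1,r3:Mul1
cycle 12: CDB Add1=40; issue SUB r1<-Add1 // r0:Add2,r1:Add1,r2:40,r3:Mul1
cycle 13: stall // r0:Add2,r1:Add1,r2:40,r3:Mul1
cycle 14: stall // r0:Add2,r1:Add1,r2:40,r3:Mul1

STATUS = TAG Add2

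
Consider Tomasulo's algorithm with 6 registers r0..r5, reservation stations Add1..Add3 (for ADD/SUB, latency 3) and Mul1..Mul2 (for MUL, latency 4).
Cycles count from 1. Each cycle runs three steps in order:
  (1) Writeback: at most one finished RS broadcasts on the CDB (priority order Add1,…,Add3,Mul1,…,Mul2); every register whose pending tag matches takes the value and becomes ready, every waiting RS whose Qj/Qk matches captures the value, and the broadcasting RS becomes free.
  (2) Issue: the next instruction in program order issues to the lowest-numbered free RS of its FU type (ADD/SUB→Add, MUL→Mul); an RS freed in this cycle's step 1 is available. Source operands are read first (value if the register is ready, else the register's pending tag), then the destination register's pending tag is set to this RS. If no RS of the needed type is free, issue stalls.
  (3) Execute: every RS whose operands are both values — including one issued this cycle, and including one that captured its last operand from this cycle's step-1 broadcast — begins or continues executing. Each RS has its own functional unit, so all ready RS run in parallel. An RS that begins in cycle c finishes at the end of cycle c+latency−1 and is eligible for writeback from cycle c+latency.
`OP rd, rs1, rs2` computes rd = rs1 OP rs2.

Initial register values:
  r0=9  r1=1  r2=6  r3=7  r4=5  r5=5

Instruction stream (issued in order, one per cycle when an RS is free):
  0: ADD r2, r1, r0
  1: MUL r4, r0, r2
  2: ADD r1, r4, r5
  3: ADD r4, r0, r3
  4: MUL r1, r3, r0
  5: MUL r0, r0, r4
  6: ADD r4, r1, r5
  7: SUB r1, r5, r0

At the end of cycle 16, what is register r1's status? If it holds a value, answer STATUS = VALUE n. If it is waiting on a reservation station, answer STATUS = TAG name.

  c1: issue ADD r2<-Add1  regs: r0:9,r1:1,r2:Add1,r3:7,r4:5,r5:5
  c2: issue MUL r4<-Mul1  regs: r0:9,r1:1,r2:Add1,r3:7,r4:Mul1,r5:5
  c3: issue ADD r1<-Add2  regs: r0:9,r1:Add2,r2:Add1,r3:7,r4:Mul1,r5:5
  c4: CDB Add1=10; issue ADD r4<-Add1  regs: r0:9,r1:Add2,r2:10,r3:7,r4:Add1,r5:5
  c5: issue MUL r1<-Mul2  regs: r0:9,r1:Mul2,r2:10,r3:7,r4:Add1,r5:5
  c6: stall  regs: r0:9,r1:Mul2,r2:10,r3:7,r4:Add1,r5:5
  c7: CDB Add1=16; stall  regs: r0:9,r1:Mul2,r2:10,r3:7,r4:16,r5:5
  c8: CDB Mul1=90; issue MUL r0<-Mul1  regs: r0:Mul1,r1:Mul2,r2:10,r3:7,r4:16,r5:5
  c9: CDB Mul2=63; issue ADD r4<-Add1  regs: r0:Mul1,r1:63,r2:10,r3:7,r4:Add1,r5:5
  c10: issue SUB r1<-Add3  regs: r0:Mul1,r1:Add3,r2:10,r3:7,r4:Add1,r5:5
  c11: CDB Add2=95  regs: r0:Mul1,r1:Add3,r2:10,r3:7,r4:Add1,r5:5
  c12: CDB Add1=68  regs: r0:Mul1,r1:Add3,r2:10,r3:7,r4:68,r5:5
  c13: CDB Mul1=144  regs: r0:144,r1:Add3,r2:10,r3:7,r4:68,r5:5
  c14: -  regs: r0:144,r1:Add3,r2:10,r3:7,r4:68,r5:5
  c15: -  regs: r0:144,r1:Add3,r2:10,r3:7,r4:68,r5:5
  c16: CDB Add3=-139  regs: r0:144,r1:-139,r2:10,r3:7,r4:68,r5:5

STATUS = VALUE -139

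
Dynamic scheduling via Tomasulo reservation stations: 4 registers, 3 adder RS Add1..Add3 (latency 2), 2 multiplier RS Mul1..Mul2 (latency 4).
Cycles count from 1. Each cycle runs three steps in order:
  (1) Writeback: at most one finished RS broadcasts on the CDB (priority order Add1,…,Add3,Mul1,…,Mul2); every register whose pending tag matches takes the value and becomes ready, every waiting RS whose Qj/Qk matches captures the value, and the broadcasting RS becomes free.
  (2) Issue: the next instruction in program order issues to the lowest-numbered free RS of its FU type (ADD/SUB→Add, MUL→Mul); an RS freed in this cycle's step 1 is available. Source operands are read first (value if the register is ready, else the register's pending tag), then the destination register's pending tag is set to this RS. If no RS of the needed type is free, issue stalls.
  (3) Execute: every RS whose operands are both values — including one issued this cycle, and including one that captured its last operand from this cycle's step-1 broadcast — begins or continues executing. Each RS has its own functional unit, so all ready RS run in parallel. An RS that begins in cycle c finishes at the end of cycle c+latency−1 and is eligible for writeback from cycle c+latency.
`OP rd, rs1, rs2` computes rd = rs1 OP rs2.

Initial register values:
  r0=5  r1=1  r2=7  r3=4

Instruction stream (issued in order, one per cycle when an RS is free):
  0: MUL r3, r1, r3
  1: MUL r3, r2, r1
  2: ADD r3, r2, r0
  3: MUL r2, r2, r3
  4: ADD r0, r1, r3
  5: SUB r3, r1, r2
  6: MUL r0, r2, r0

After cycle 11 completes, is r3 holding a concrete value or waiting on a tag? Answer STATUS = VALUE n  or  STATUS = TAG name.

  c1: issue MUL r3<-Mul1  regs: r0:5,r1:1,r2:7,r3:Mul1
  c2: issue MUL r3<-Mul2  regs: r0:5,r1:1,r2:7,r3:Mul2
  c3: issue ADD r3<-Add1  regs: r0:5,r1:1,r2:7,r3:Add1
  c4: stall  regs: r0:5,r1:1,r2:7,r3:Add1
  c5: CDB Add1=12; stall  regs: r0:5,r1:1,r2:7,r3:12
  c6: CDB Mul1=4; issue MUL r2<-Mul1  regs: r0:5,r1:1,r2:Mul1,r3:12
  c7: CDB Mul2=7; issue ADD r0<-Add1  regs: r0:Add1,r1:1,r2:Mul1,r3:12
  c8: issue SUB r3<-Add2  regs: r0:Add1,r1:1,r2:Mul1,r3:Add2
  c9: CDB Add1=13; issue MUL r0<-Mul2  regs: r0:Mul2,r1:1,r2:Mul1,r3:Add2
  c10: CDB Mul1=84  regs: r0:Mul2,r1:1,r2:84,r3:Add2
  c11: -  regs: r0:Mul2,r1:1,r2:84,r3:Add2

STATUS = TAG Add2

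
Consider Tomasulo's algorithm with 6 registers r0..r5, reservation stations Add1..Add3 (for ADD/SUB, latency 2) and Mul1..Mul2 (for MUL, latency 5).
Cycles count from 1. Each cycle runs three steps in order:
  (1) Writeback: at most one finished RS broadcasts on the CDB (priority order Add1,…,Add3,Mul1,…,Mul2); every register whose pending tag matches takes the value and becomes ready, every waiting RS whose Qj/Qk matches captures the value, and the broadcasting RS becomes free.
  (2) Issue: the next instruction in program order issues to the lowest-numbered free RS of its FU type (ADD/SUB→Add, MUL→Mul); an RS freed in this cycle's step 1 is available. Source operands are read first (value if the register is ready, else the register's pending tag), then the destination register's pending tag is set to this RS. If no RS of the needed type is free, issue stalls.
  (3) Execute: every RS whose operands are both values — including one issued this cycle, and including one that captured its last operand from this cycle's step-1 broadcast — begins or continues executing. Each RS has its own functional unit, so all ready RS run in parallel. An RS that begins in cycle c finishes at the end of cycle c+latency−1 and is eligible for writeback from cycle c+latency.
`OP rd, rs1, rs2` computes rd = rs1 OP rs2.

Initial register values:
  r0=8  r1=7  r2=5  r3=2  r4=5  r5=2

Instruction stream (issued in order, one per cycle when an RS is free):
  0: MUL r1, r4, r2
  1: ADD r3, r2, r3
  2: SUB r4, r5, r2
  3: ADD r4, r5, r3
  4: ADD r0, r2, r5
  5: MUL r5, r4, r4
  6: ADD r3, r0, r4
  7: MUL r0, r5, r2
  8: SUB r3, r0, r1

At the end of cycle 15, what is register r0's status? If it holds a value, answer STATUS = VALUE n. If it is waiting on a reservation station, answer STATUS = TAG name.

STATUS = TAG Mul1

  c1: issue MUL r1<-Mul1  regs: r0:8,r1:Mul1,r2:5,r3:2,r4:5,r5:2
  c2: issue ADD r3<-Add1  regs: r0:8,r1:Mul1,r2:5,r3:Add1,r4:5,r5:2
  c3: issue SUB r4<-Add2  regs: r0:8,r1:Mul1,r2:5,r3:Add1,r4:Add2,r5:2
  c4: CDB Add1=7; issue ADD r4<-Add1  regs: r0:8,r1:Mul1,r2:5,r3:7,r4:Add1,r5:2
  c5: CDB Add2=-3; issue ADD r0<-Add2  regs: r0:Add2,r1:Mul1,r2:5,r3:7,r4:Add1,r5:2
  c6: CDB Add1=9; issue MUL r5<-Mul2  regs: r0:Add2,r1:Mul1,r2:5,r3:7,r4:9,r5:Mul2
  c7: CDB Add2=7; issue ADD r3<-Add1  regs: r0:7,r1:Mul1,r2:5,r3:Add1,r4:9,r5:Mul2
  c8: CDB Mul1=25; issue MUL r0<-Mul1  regs: r0:Mul1,r1:25,r2:5,r3:Add1,r4:9,r5:Mul2
  c9: CDB Add1=16; issue SUB r3<-Add1  regs: r0:Mul1,r1:25,r2:5,r3:Add1,r4:9,r5:Mul2
  c10: -  regs: r0:Mul1,r1:25,r2:5,r3:Add1,r4:9,r5:Mul2
  c11: CDB Mul2=81  regs: r0:Mul1,r1:25,r2:5,r3:Add1,r4:9,r5:81
  c12: -  regs: r0:Mul1,r1:25,r2:5,r3:Add1,r4:9,r5:81
  c13: -  regs: r0:Mul1,r1:25,r2:5,r3:Add1,r4:9,r5:81
  c14: -  regs: r0:Mul1,r1:25,r2:5,r3:Add1,r4:9,r5:81
  c15: -  regs: r0:Mul1,r1:25,r2:5,r3:Add1,r4:9,r5:81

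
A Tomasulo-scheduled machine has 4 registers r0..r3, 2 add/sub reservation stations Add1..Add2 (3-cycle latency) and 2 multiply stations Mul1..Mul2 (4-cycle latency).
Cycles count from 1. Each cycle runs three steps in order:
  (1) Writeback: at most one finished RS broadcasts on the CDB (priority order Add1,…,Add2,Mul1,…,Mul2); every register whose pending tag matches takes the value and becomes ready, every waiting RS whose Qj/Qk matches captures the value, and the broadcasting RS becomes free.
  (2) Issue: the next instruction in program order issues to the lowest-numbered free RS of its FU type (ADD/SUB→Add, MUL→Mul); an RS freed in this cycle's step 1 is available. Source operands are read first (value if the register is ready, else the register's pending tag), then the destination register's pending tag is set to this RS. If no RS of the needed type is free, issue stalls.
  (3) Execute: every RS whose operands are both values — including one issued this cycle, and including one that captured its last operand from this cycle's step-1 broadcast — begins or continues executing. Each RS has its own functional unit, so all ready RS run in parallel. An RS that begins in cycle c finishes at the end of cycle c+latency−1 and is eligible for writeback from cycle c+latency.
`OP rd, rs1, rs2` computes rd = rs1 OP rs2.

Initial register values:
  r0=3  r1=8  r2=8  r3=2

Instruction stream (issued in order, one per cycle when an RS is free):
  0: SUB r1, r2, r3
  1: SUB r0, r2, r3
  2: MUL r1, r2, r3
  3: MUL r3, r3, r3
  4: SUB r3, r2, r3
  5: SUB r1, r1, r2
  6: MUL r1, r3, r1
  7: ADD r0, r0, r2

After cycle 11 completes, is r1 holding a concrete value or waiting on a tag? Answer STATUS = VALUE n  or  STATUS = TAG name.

  c1: issue SUB r1<-Add1  regs: r0:3,r1:Add1,r2:8,r3:2
  c2: issue SUB r0<-Add2  regs: r0:Add2,r1:Add1,r2:8,r3:2
  c3: issue MUL r1<-Mul1  regs: r0:Add2,r1:Mul1,r2:8,r3:2
  c4: CDB Add1=6; issue MUL r3<-Mul2  regs: r0:Add2,r1:Mul1,r2:8,r3:Mul2
  c5: CDB Add2=6; issue SUB r3<-Add1  regs: r0:6,r1:Mul1,r2:8,r3:Add1
  c6: issue SUB r1<-Add2  regs: r0:6,r1:Add2,r2:8,r3:Add1
  c7: CDB Mul1=16; issue MUL r1<-Mul1  regs: r0:6,r1:Mul1,r2:8,r3:Add1
  c8: CDB Mul2=4; stall  regs: r0:6,r1:Mul1,r2:8,r3:Add1
  c9: stall  regs: r0:6,r1:Mul1,r2:8,r3:Add1
  c10: CDB Add2=8; issue ADD r0<-Add2  regs: r0:Add2,r1:Mul1,r2:8,r3:Add1
  c11: CDB Add1=4  regs: r0:Add2,r1:Mul1,r2:8,r3:4

STATUS = TAG Mul1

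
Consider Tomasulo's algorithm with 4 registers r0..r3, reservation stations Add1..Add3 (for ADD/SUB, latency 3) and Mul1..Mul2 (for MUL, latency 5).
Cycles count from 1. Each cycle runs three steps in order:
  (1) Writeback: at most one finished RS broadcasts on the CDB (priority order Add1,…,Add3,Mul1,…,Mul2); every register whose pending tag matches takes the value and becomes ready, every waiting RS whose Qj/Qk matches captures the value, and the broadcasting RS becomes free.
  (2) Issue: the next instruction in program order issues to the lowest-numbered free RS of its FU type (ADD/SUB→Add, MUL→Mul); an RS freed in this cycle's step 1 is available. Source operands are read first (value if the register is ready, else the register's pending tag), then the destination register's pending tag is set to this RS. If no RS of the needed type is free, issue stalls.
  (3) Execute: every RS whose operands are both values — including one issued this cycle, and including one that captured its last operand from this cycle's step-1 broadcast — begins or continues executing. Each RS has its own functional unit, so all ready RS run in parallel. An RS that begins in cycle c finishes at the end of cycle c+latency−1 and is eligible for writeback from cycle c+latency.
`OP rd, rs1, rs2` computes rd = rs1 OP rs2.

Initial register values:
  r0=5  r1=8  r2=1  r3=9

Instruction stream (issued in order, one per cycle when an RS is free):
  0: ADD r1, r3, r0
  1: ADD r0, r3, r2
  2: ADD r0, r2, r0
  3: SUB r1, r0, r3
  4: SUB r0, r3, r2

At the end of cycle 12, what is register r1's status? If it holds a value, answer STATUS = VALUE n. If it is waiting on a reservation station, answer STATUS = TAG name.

  c1: issue ADD r1<-Add1  regs: r0:5,r1:Add1,r2:1,r3:9
  c2: issue ADD r0<-Add2  regs: r0:Add2,r1:Add1,r2:1,r3:9
  c3: issue ADD r0<-Add3  regs: r0:Add3,r1:Add1,r2:1,r3:9
  c4: CDB Add1=14; issue SUB r1<-Add1  regs: r0:Add3,r1:Add1,r2:1,r3:9
  c5: CDB Add2=10; issue SUB r0<-Add2  regs: r0:Add2,r1:Add1,r2:1,r3:9
  c6: -  regs: r0:Add2,r1:Add1,r2:1,r3:9
  c7: -  regs: r0:Add2,r1:Add1,r2:1,r3:9
  c8: CDB Add2=8  regs: r0:8,r1:Add1,r2:1,r3:9
  c9: CDB Add3=11  regs: r0:8,r1:Add1,r2:1,r3:9
  c10: -  regs: r0:8,r1:Add1,r2:1,r3:9
  c11: -  regs: r0:8,r1:Add1,r2:1,r3:9
  c12: CDB Add1=2  regs: r0:8,r1:2,r2:1,r3:9

STATUS = VALUE 2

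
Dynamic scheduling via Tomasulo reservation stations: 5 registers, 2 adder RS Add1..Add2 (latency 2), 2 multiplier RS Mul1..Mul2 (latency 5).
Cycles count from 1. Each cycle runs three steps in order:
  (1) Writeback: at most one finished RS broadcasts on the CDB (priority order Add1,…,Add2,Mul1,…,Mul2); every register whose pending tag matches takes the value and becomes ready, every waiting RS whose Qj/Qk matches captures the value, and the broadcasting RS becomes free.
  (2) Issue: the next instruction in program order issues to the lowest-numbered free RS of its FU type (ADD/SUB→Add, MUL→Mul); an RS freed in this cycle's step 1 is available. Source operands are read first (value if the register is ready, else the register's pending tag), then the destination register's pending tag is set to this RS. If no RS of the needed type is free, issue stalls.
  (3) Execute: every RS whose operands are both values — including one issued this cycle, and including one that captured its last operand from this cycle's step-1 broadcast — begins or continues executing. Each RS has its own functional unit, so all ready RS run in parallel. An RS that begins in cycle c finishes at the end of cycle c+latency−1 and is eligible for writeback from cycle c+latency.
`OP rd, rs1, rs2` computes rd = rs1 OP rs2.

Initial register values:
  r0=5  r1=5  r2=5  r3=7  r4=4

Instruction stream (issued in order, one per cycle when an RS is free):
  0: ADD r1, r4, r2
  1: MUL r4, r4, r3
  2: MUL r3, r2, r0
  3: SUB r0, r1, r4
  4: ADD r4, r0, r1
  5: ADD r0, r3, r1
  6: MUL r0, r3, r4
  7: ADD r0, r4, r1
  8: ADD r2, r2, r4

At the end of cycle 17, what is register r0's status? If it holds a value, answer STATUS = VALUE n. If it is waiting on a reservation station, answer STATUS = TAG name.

STATUS = VALUE -1

c1: issue ADD r1<-Add1 | r0:5,r1:Add1,r2:5,r3:7,r4:4
c2: issue MUL r4<-Mul1 | r0:5,r1:Add1,r2:5,r3:7,r4:Mul1
c3: CDB Add1=9; issue MUL r3<-Mul2 | r0:5,r1:9,r2:5,r3:Mul2,r4:Mul1
c4: issue SUB r0<-Add1 | r0:Add1,r1:9,r2:5,r3:Mul2,r4:Mul1
c5: issue ADD r4<-Add2 | r0:Add1,r1:9,r2:5,r3:Mul2,r4:Add2
c6: stall | r0:Add1,r1:9,r2:5,r3:Mul2,r4:Add2
c7: CDB Mul1=28; stall | r0:Add1,r1:9,r2:5,r3:Mul2,r4:Add2
c8: CDB Mul2=25; stall | r0:Add1,r1:9,r2:5,r3:25,r4:Add2
c9: CDB Add1=-19; issue ADD r0<-Add1 | r0:Add1,r1:9,r2:5,r3:25,r4:Add2
c10: issue MUL r0<-Mul1 | r0:Mul1,r1:9,r2:5,r3:25,r4:Add2
c11: CDB Add1=34; issue ADD r0<-Add1 | r0:Add1,r1:9,r2:5,r3:25,r4:Add2
c12: CDB Add2=-10; issue ADD r2<-Add2 | r0:Add1,r1:9,r2:Add2,r3:25,r4:-10
c13: - | r0:Add1,r1:9,r2:Add2,r3:25,r4:-10
c14: CDB Add1=-1 | r0:-1,r1:9,r2:Add2,r3:25,r4:-10
c15: CDB Add2=-5 | r0:-1,r1:9,r2:-5,r3:25,r4:-10
c16: - | r0:-1,r1:9,r2:-5,r3:25,r4:-10
c17: CDB Mul1=-250 | r0:-1,r1:9,r2:-5,r3:25,r4:-10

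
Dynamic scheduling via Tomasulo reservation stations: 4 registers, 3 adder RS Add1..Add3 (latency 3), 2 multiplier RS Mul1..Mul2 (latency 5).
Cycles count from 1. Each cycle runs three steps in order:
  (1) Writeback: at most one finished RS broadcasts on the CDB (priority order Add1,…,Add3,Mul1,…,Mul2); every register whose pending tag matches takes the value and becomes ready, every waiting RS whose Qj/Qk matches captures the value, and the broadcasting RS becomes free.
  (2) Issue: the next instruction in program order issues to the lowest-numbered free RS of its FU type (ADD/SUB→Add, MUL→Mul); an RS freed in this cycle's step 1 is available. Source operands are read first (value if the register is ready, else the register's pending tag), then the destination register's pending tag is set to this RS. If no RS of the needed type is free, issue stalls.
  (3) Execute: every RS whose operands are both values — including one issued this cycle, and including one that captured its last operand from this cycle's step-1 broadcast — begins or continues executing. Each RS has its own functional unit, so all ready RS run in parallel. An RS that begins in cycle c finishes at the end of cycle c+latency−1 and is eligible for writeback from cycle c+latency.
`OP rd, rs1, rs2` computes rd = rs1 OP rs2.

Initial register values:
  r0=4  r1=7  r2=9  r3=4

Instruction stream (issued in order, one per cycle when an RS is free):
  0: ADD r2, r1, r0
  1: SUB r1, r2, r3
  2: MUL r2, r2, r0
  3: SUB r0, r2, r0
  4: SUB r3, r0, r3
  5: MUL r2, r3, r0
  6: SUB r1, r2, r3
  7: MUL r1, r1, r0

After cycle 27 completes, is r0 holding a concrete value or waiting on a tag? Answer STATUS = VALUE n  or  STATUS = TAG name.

STATUS = VALUE 40

  c1: issue ADD r2<-Add1  regs: r0:4,r1:7,r2:Add1,r3:4
  c2: issue SUB r1<-Add2  regs: r0:4,r1:Add2,r2:Add1,r3:4
  c3: issue MUL r2<-Mul1  regs: r0:4,r1:Add2,r2:Mul1,r3:4
  c4: CDB Add1=11; issue SUB r0<-Add1  regs: r0:Add1,r1:Add2,r2:Mul1,r3:4
  c5: issue SUB r3<-Add3  regs: r0:Add1,r1:Add2,r2:Mul1,r3:Add3
  c6: issue MUL r2<-Mul2  regs: r0:Add1,r1:Add2,r2:Mul2,r3:Add3
  c7: CDB Add2=7; issue SUB r1<-Add2  regs: r0:Add1,r1:Add2,r2:Mul2,r3:Add3
  c8: stall  regs: r0:Add1,r1:Add2,r2:Mul2,r3:Add3
  c9: CDB Mul1=44; issue MUL r1<-Mul1  regs: r0:Add1,r1:Mul1,r2:Mul2,r3:Add3
  c10: -  regs: r0:Add1,r1:Mul1,r2:Mul2,r3:Add3
  c11: -  regs: r0:Add1,r1:Mul1,r2:Mul2,r3:Add3
  c12: CDB Add1=40  regs: r0:40,r1:Mul1,r2:Mul2,r3:Add3
  c13: -  regs: r0:40,r1:Mul1,r2:Mul2,r3:Add3
  c14: -  regs: r0:40,r1:Mul1,r2:Mul2,r3:Add3
  c15: CDB Add3=36  regs: r0:40,r1:Mul1,r2:Mul2,r3:36
  c16: -  regs: r0:40,r1:Mul1,r2:Mul2,r3:36
  c17: -  regs: r0:40,r1:Mul1,r2:Mul2,r3:36
  c18: -  regs: r0:40,r1:Mul1,r2:Mul2,r3:36
  c19: -  regs: r0:40,r1:Mul1,r2:Mul2,r3:36
  c20: CDB Mul2=1440  regs: r0:40,r1:Mul1,r2:1440,r3:36
  c21: -  regs: r0:40,r1:Mul1,r2:1440,r3:36
  c22: -  regs: r0:40,r1:Mul1,r2:1440,r3:36
  c23: CDB Add2=1404  regs: r0:40,r1:Mul1,r2:1440,r3:36
  c24: -  regs: r0:40,r1:Mul1,r2:1440,r3:36
  c25: -  regs: r0:40,r1:Mul1,r2:1440,r3:36
  c26: -  regs: r0:40,r1:Mul1,r2:1440,r3:36
  c27: -  regs: r0:40,r1:Mul1,r2:1440,r3:36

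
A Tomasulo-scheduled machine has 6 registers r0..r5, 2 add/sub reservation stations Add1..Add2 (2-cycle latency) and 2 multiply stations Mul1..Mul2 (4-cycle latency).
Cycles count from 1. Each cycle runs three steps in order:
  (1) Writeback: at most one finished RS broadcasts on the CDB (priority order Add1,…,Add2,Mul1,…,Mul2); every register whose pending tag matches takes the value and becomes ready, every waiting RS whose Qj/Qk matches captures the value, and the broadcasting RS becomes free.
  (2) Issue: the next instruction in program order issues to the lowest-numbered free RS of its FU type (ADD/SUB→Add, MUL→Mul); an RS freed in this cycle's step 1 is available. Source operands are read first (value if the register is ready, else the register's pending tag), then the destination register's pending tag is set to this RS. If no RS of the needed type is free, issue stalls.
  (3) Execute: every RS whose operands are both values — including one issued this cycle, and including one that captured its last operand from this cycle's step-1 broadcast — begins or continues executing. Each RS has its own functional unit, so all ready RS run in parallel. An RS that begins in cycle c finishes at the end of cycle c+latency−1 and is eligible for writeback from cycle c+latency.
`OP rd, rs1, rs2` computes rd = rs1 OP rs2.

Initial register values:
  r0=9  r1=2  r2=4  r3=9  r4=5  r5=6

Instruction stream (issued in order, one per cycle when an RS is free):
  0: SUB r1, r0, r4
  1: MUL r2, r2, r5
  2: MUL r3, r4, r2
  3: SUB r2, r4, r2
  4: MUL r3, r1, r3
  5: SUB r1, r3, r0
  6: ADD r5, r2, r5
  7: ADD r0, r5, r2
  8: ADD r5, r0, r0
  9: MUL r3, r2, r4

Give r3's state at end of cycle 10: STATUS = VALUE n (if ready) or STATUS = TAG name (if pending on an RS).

  c1: issue SUB r1<-Add1  regs: r0:9,r1:Add1,r2:4,r3:9,r4:5,r5:6
  c2: issue MUL r2<-Mul1  regs: r0:9,r1:Add1,r2:Mul1,r3:9,r4:5,r5:6
  c3: CDB Add1=4; issue MUL r3<-Mul2  regs: r0:9,r1:4,r2:Mul1,r3:Mul2,r4:5,r5:6
  c4: issue SUB r2<-Add1  regs: r0:9,r1:4,r2:Add1,r3:Mul2,r4:5,r5:6
  c5: stall  regs: r0:9,r1:4,r2:Add1,r3:Mul2,r4:5,r5:6
  c6: CDB Mul1=24; issue MUL r3<-Mul1  regs: r0:9,r1:4,r2:Add1,r3:Mul1,r4:5,r5:6
  c7: issue SUB r1<-Add2  regs: r0:9,r1:Add2,r2:Add1,r3:Mul1,r4:5,r5:6
  c8: CDB Add1=-19; issue ADD r5<-Add1  regs: r0:9,r1:Add2,r2:-19,r3:Mul1,r4:5,r5:Add1
  c9: stall  regs: r0:9,r1:Add2,r2:-19,r3:Mul1,r4:5,r5:Add1
  c10: CDB Add1=-13; issue ADD r0<-Add1  regs: r0:Add1,r1:Add2,r2:-19,r3:Mul1,r4:5,r5:-13

STATUS = TAG Mul1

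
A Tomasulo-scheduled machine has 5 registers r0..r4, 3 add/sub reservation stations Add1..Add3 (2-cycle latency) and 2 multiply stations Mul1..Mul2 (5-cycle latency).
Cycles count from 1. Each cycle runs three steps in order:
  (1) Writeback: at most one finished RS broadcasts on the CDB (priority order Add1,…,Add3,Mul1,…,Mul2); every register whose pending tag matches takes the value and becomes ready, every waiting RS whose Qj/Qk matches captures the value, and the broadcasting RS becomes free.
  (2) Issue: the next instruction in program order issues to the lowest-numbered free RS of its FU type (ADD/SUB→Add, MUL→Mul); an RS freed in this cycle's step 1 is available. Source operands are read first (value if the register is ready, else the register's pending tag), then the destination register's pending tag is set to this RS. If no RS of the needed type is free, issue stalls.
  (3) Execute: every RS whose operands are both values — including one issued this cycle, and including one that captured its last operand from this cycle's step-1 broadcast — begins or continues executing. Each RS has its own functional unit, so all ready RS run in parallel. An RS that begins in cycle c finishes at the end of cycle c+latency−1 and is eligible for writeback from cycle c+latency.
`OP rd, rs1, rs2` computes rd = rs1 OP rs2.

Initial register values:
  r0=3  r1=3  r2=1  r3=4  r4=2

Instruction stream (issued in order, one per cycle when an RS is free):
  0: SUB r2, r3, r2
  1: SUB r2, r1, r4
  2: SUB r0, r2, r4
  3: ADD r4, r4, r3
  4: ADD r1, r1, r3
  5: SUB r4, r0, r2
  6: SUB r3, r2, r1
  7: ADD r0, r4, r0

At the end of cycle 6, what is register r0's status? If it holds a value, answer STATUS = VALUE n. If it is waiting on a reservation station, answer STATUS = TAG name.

STATUS = VALUE -1

c1: issue SUB r2<-Add1 | r0:3,r1:3,r2:Add1,r3:4,r4:2
c2: issue SUB r2<-Add2 | r0:3,r1:3,r2:Add2,r3:4,r4:2
c3: CDB Add1=3; issue SUB r0<-Add1 | r0:Add1,r1:3,r2:Add2,r3:4,r4:2
c4: CDB Add2=1; issue ADD r4<-Add2 | r0:Add1,r1:3,r2:1,r3:4,r4:Add2
c5: issue ADD r1<-Add3 | r0:Add1,r1:Add3,r2:1,r3:4,r4:Add2
c6: CDB Add1=-1; issue SUB r4<-Add1 | r0:-1,r1:Add3,r2:1,r3:4,r4:Add1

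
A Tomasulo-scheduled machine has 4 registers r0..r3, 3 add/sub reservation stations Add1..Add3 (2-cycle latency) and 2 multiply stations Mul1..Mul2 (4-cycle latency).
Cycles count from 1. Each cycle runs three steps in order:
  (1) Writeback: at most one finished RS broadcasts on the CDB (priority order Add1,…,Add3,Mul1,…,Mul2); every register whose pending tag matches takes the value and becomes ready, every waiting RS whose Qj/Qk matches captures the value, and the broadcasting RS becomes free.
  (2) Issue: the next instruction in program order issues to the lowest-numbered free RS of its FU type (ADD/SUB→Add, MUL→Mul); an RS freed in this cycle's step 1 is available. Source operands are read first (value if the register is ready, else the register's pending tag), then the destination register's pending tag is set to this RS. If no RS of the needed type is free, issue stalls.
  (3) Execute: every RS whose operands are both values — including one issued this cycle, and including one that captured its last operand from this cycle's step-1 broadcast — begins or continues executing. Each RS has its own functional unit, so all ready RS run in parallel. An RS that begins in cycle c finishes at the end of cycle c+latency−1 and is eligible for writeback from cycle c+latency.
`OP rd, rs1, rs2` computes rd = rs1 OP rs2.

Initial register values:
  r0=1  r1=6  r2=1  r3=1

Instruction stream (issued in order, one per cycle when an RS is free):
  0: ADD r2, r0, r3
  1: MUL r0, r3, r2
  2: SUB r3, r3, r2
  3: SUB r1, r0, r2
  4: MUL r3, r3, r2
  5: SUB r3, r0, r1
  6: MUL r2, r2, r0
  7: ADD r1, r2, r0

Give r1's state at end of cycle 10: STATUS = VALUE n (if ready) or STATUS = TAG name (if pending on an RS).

STATUS = TAG Add3

c1: issue ADD r2<-Add1 | r0:1,r1:6,r2:Add1,r3:1
c2: issue MUL r0<-Mul1 | r0:Mul1,r1:6,r2:Add1,r3:1
c3: CDB Add1=2; issue SUB r3<-Add1 | r0:Mul1,r1:6,r2:2,r3:Add1
c4: issue SUB r1<-Add2 | r0:Mul1,r1:Add2,r2:2,r3:Add1
c5: CDB Add1=-1; issue MUL r3<-Mul2 | r0:Mul1,r1:Add2,r2:2,r3:Mul2
c6: issue SUB r3<-Add1 | r0:Mul1,r1:Add2,r2:2,r3:Add1
c7: CDB Mul1=2; issue MUL r2<-Mul1 | r0:2,r1:Add2,r2:Mul1,r3:Add1
c8: issue ADD r1<-Add3 | r0:2,r1:Add3,r2:Mul1,r3:Add1
c9: CDB Add2=0 | r0:2,r1:Add3,r2:Mul1,r3:Add1
c10: CDB Mul2=-2 | r0:2,r1:Add3,r2:Mul1,r3:Add1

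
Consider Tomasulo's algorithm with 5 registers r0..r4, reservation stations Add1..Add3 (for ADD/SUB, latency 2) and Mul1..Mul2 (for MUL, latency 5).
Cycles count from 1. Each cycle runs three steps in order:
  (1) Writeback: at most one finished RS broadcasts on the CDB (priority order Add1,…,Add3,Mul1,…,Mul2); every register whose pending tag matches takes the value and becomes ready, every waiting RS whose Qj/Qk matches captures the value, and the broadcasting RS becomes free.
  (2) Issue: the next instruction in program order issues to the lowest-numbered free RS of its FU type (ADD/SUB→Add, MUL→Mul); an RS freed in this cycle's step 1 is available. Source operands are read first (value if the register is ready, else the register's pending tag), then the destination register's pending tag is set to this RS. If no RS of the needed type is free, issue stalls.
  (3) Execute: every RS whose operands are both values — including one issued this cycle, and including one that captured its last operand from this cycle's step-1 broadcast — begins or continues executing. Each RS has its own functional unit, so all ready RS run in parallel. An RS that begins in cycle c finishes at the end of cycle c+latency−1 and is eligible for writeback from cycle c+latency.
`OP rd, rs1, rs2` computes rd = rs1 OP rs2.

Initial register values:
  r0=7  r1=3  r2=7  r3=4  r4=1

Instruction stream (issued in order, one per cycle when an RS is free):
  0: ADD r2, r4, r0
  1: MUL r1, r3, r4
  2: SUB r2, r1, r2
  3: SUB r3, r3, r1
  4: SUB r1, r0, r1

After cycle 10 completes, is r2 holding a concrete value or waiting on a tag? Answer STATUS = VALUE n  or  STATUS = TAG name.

STATUS = VALUE -4

c1: issue ADD r2<-Add1 | r0:7,r1:3,r2:Add1,r3:4,r4:1
c2: issue MUL r1<-Mul1 | r0:7,r1:Mul1,r2:Add1,r3:4,r4:1
c3: CDB Add1=8; issue SUB r2<-Add1 | r0:7,r1:Mul1,r2:Add1,r3:4,r4:1
c4: issue SUB r3<-Add2 | r0:7,r1:Mul1,r2:Add1,r3:Add2,r4:1
c5: issue SUB r1<-Add3 | r0:7,r1:Add3,r2:Add1,r3:Add2,r4:1
c6: - | r0:7,r1:Add3,r2:Add1,r3:Add2,r4:1
c7: CDB Mul1=4 | r0:7,r1:Add3,r2:Add1,r3:Add2,r4:1
c8: - | r0:7,r1:Add3,r2:Add1,r3:Add2,r4:1
c9: CDB Add1=-4 | r0:7,r1:Add3,r2:-4,r3:Add2,r4:1
c10: CDB Add2=0 | r0:7,r1:Add3,r2:-4,r3:0,r4:1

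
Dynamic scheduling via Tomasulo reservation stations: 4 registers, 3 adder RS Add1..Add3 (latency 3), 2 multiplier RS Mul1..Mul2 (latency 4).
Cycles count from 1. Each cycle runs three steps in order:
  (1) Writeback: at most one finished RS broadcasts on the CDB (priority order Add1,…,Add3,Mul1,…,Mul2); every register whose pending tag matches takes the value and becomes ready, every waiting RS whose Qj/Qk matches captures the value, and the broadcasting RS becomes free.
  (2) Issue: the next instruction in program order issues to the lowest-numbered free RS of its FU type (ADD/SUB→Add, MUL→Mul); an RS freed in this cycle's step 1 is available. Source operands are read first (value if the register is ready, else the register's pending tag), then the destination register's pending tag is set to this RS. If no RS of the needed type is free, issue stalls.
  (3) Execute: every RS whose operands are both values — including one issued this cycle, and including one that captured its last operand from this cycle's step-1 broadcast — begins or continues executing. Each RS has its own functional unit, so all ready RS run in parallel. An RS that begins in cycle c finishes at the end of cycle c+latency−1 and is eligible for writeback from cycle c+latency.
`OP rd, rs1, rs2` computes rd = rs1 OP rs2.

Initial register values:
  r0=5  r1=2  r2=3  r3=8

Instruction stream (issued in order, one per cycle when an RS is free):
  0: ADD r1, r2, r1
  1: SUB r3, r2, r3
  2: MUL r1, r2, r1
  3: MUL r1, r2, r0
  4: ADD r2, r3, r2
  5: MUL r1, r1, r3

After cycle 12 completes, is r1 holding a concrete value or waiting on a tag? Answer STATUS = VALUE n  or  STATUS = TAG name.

c1: issue ADD r1<-Add1 | r0:5,r1:Add1,r2:3,r3:8
c2: issue SUB r3<-Add2 | r0:5,r1:Add1,r2:3,r3:Add2
c3: issue MUL r1<-Mul1 | r0:5,r1:Mul1,r2:3,r3:Add2
c4: CDB Add1=5; issue MUL r1<-Mul2 | r0:5,r1:Mul2,r2:3,r3:Add2
c5: CDB Add2=-5; issue ADD r2<-Add1 | r0:5,r1:Mul2,r2:Add1,r3:-5
c6: stall | r0:5,r1:Mul2,r2:Add1,r3:-5
c7: stall | r0:5,r1:Mul2,r2:Add1,r3:-5
c8: CDB Add1=-2; stall | r0:5,r1:Mul2,r2:-2,r3:-5
c9: CDB Mul1=15; issue MUL r1<-Mul1 | r0:5,r1:Mul1,r2:-2,r3:-5
c10: CDB Mul2=15 | r0:5,r1:Mul1,r2:-2,r3:-5
c11: - | r0:5,r1:Mul1,r2:-2,r3:-5
c12: - | r0:5,r1:Mul1,r2:-2,r3:-5

STATUS = TAG Mul1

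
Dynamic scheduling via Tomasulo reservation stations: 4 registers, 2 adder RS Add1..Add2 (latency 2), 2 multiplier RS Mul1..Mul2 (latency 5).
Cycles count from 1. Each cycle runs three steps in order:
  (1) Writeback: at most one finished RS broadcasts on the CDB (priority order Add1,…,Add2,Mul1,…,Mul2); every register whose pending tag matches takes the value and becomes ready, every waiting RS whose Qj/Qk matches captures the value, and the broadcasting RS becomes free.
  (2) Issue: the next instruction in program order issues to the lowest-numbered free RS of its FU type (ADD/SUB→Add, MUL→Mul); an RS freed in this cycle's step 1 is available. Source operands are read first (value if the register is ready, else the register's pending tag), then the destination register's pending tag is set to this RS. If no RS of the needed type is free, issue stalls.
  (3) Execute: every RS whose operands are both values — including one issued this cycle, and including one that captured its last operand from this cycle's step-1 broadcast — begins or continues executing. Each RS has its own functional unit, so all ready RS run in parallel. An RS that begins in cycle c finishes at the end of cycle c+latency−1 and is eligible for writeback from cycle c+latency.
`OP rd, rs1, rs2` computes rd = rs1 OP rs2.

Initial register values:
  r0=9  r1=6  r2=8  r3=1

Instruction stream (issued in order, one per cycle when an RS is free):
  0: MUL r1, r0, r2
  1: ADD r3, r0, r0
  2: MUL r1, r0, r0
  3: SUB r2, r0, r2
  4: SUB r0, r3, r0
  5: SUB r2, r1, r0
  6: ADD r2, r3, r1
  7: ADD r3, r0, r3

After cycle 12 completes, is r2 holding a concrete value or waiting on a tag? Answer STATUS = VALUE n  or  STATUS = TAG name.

STATUS = VALUE 99

  c1: issue MUL r1<-Mul1  regs: r0:9,r1:Mul1,r2:8,r3:1
  c2: issue ADD r3<-Add1  regs: r0:9,r1:Mul1,r2:8,r3:Add1
  c3: issue MUL r1<-Mul2  regs: r0:9,r1:Mul2,r2:8,r3:Add1
  c4: CDB Add1=18; issue SUB r2<-Add1  regs: r0:9,r1:Mul2,r2:Add1,r3:18
  c5: issue SUB r0<-Add2  regs: r0:Add2,r1:Mul2,r2:Add1,r3:18
  c6: CDB Add1=1; issue SUB r2<-Add1  regs: r0:Add2,r1:Mul2,r2:Add1,r3:18
  c7: CDB Add2=9; issue ADD r2<-Add2  regs: r0:9,r1:Mul2,r2:Add2,r3:18
  c8: CDB Mul1=72; stall  regs: r0:9,r1:Mul2,r2:Add2,r3:18
  c9: CDB Mul2=81; stall  regs: r0:9,r1:81,r2:Add2,r3:18
  c10: stall  regs: r0:9,r1:81,r2:Add2,r3:18
  c11: CDB Add1=72; issue ADD r3<-Add1  regs: r0:9,r1:81,r2:Add2,r3:Add1
  c12: CDB Add2=99  regs: r0:9,r1:81,r2:99,r3:Add1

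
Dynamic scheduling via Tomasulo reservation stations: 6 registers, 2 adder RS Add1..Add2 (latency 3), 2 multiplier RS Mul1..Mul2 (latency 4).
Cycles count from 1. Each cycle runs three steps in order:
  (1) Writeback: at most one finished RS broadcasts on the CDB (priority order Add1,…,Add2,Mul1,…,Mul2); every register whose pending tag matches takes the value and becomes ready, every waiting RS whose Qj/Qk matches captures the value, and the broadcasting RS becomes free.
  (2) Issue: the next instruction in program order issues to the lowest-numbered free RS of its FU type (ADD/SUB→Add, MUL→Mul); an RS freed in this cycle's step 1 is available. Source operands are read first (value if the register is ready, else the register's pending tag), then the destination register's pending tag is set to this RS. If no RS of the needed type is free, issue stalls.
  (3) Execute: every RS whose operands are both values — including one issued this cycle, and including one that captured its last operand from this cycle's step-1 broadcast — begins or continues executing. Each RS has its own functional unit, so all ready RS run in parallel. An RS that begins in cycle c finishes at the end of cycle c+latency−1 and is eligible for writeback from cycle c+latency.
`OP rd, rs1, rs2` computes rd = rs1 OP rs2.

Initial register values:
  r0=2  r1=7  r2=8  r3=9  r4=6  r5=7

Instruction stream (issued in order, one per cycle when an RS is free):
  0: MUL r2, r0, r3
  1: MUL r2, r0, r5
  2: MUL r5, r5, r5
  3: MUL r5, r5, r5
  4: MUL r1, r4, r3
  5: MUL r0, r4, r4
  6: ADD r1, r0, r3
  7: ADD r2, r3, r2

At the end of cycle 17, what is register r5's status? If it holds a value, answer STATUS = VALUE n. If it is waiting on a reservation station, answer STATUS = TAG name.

c1: issue MUL r2<-Mul1 | r0:2,r1:7,r2:Mul1,r3:9,r4:6,r5:7
c2: issue MUL r2<-Mul2 | r0:2,r1:7,r2:Mul2,r3:9,r4:6,r5:7
c3: stall | r0:2,r1:7,r2:Mul2,r3:9,r4:6,r5:7
c4: stall | r0:2,r1:7,r2:Mul2,r3:9,r4:6,r5:7
c5: CDB Mul1=18; issue MUL r5<-Mul1 | r0:2,r1:7,r2:Mul2,r3:9,r4:6,r5:Mul1
c6: CDB Mul2=14; issue MUL r5<-Mul2 | r0:2,r1:7,r2:14,r3:9,r4:6,r5:Mul2
c7: stall | r0:2,r1:7,r2:14,r3:9,r4:6,r5:Mul2
c8: stall | r0:2,r1:7,r2:14,r3:9,r4:6,r5:Mul2
c9: CDB Mul1=49; issue MUL r1<-Mul1 | r0:2,r1:Mul1,r2:14,r3:9,r4:6,r5:Mul2
c10: stall | r0:2,r1:Mul1,r2:14,r3:9,r4:6,r5:Mul2
c11: stall | r0:2,r1:Mul1,r2:14,r3:9,r4:6,r5:Mul2
c12: stall | r0:2,r1:Mul1,r2:14,r3:9,r4:6,r5:Mul2
c13: CDB Mul1=54; issue MUL r0<-Mul1 | r0:Mul1,r1:54,r2:14,r3:9,r4:6,r5:Mul2
c14: CDB Mul2=2401; issue ADD r1<-Add1 | r0:Mul1,r1:Add1,r2:14,r3:9,r4:6,r5:2401
c15: issue ADD r2<-Add2 | r0:Mul1,r1:Add1,r2:Add2,r3:9,r4:6,r5:2401
c16: - | r0:Mul1,r1:Add1,r2:Add2,r3:9,r4:6,r5:2401
c17: CDB Mul1=36 | r0:36,r1:Add1,r2:Add2,r3:9,r4:6,r5:2401

STATUS = VALUE 2401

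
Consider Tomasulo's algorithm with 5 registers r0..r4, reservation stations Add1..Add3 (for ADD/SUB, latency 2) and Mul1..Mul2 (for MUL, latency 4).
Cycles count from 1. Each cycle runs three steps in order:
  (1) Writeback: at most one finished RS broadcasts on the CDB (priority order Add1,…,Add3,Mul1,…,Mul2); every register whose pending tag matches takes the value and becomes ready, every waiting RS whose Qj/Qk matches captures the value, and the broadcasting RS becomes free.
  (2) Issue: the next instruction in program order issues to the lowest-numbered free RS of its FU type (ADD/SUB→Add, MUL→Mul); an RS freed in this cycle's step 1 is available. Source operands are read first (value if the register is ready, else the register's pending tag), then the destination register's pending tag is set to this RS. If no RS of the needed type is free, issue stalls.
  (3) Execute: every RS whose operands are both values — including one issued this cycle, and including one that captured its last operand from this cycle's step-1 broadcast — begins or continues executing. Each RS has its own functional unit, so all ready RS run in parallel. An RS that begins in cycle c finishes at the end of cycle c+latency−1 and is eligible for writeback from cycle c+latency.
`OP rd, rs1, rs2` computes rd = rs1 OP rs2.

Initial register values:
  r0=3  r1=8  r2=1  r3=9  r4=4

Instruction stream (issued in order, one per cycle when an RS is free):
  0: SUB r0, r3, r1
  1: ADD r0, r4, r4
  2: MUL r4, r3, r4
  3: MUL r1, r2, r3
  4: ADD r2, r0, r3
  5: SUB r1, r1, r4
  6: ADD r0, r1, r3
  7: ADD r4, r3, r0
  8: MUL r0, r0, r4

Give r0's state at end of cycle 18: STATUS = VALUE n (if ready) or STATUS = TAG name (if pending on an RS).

STATUS = TAG Mul1

c1: issue SUB r0<-Add1 | r0:Add1,r1:8,r2:1,r3:9,r4:4
c2: issue ADD r0<-Add2 | r0:Add2,r1:8,r2:1,r3:9,r4:4
c3: CDB Add1=1; issue MUL r4<-Mul1 | r0:Add2,r1:8,r2:1,r3:9,r4:Mul1
c4: CDB Add2=8; issue MUL r1<-Mul2 | r0:8,r1:Mul2,r2:1,r3:9,r4:Mul1
c5: issue ADD r2<-Add1 | r0:8,r1:Mul2,r2:Add1,r3:9,r4:Mul1
c6: issue SUB r1<-Add2 | r0:8,r1:Add2,r2:Add1,r3:9,r4:Mul1
c7: CDB Add1=17; issue ADD r0<-Add1 | r0:Add1,r1:Add2,r2:17,r3:9,r4:Mul1
c8: CDB Mul1=36; issue ADD r4<-Add3 | r0:Add1,r1:Add2,r2:17,r3:9,r4:Add3
c9: CDB Mul2=9; issue MUL r0<-Mul1 | r0:Mul1,r1:Add2,r2:17,r3:9,r4:Add3
c10: - | r0:Mul1,r1:Add2,r2:17,r3:9,r4:Add3
c11: CDB Add2=-27 | r0:Mul1,r1:-27,r2:17,r3:9,r4:Add3
c12: - | r0:Mul1,r1:-27,r2:17,r3:9,r4:Add3
c13: CDB Add1=-18 | r0:Mul1,r1:-27,r2:17,r3:9,r4:Add3
c14: - | r0:Mul1,r1:-27,r2:17,r3:9,r4:Add3
c15: CDB Add3=-9 | r0:Mul1,r1:-27,r2:17,r3:9,r4:-9
c16: - | r0:Mul1,r1:-27,r2:17,r3:9,r4:-9
c17: - | r0:Mul1,r1:-27,r2:17,r3:9,r4:-9
c18: - | r0:Mul1,r1:-27,r2:17,r3:9,r4:-9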